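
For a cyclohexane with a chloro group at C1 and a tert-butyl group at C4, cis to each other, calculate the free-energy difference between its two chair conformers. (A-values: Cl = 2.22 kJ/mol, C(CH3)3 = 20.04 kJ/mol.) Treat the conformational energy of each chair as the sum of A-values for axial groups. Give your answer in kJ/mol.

17.82 kJ/mol

C1 and C4 have opposite parity, so for the cis isomer the two substituents are one axial and one equatorial in each chair.
Chair I (chloro axial, tert-butyl equatorial): E = 2.22 kJ/mol.
Chair II (chloro equatorial, tert-butyl axial): E = 20.04 kJ/mol.
ΔE = 20.04 − 2.22 = 17.82 kJ/mol; chair I is more stable.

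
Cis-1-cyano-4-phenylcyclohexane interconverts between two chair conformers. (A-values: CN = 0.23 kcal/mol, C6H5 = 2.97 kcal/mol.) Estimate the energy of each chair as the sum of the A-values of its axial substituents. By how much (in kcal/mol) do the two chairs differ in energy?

2.74 kcal/mol

C1 and C4 have opposite parity, so for the cis isomer the two substituents are one axial and one equatorial in each chair.
Chair I (cyano axial, phenyl equatorial): E = 0.23 kcal/mol.
Chair II (cyano equatorial, phenyl axial): E = 2.97 kcal/mol.
ΔE = 2.97 − 0.23 = 2.74 kcal/mol; chair I is more stable.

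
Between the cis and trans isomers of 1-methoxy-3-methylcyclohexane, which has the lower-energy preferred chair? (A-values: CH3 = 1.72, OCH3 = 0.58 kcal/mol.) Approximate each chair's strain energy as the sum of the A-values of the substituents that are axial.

At 1,3 positions (parity same): cis → (e,e or a,a); trans → (a,e or e,a).
Best chair for cis: E = 0.00 kcal/mol; best chair for trans: E = 0.58 kcal/mol.
The cis isomer is lower by 0.58 kcal/mol.

cis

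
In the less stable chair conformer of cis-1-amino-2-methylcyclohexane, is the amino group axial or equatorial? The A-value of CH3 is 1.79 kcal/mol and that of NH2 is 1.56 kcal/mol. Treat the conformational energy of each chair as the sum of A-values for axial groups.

C1 and C2 have opposite parity, so for the cis isomer the two substituents are one axial and one equatorial in each chair.
Chair I (methyl axial, amino equatorial): E = 1.79 kcal/mol.
Chair II (methyl equatorial, amino axial): E = 1.56 kcal/mol.
Chair I is the less stable (higher-energy) conformer, and in that chair the amino group is equatorial.

equatorial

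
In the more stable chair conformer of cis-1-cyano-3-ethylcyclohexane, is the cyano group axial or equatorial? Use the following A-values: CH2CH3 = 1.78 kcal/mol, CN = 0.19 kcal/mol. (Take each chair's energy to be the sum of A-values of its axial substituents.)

equatorial

C1 and C3 have the same parity, so for the cis isomer the two substituents are e,e in one chair and a,a in the other.
Chair I (ethyl axial, cyano axial): E = 1.97 kcal/mol.
Chair II (ethyl equatorial, cyano equatorial): E = 0.00 kcal/mol.
Chair II is the more stable (lower-energy) conformer, and in that chair the cyano group is equatorial.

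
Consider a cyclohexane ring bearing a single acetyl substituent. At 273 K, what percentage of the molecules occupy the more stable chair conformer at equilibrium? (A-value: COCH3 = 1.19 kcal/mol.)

One chair has the acetyl group axial (E = 1.19 kcal/mol) and the other has it equatorial (E = 0).
ΔG = 1.19 kcal/mol between the two chairs.
K = exp(ΔG/RT) with R = 1.987×10⁻³ kcal mol⁻¹ K⁻¹ and T = 273 K gives K ≈ 8.97.
Fraction in the lower-energy chair = K/(K+1) = 90.0%.

90.0%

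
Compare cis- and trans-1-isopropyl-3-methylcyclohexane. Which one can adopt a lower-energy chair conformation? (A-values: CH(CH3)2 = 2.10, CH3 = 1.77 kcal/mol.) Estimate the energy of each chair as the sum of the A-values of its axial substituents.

At 1,3 positions (parity same): cis → (e,e or a,a); trans → (a,e or e,a).
Best chair for cis: E = 0.00 kcal/mol; best chair for trans: E = 1.77 kcal/mol.
The cis isomer is lower by 1.77 kcal/mol.

cis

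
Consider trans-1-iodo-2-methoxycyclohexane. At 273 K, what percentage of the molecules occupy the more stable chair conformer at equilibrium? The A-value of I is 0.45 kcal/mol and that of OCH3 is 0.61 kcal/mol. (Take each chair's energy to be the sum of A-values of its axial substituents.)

87.6%

C1 and C2 have opposite parity, so for the trans isomer the two substituents are e,e in one chair and a,a in the other.
Chair I (iodo axial, methoxy axial): E = 1.06 kcal/mol; chair II (iodo equatorial, methoxy equatorial): E = 0.00 kcal/mol.
ΔG = 1.06 kcal/mol between the two chairs.
K = exp(ΔG/RT) with R = 1.987×10⁻³ kcal mol⁻¹ K⁻¹ and T = 273 K gives K ≈ 7.06.
Fraction in the lower-energy chair = K/(K+1) = 87.6%.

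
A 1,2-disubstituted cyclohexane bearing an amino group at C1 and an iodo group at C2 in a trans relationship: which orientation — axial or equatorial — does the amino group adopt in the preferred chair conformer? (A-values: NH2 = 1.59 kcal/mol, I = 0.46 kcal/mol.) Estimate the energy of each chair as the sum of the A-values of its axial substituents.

equatorial

C1 and C2 have opposite parity, so for the trans isomer the two substituents are e,e in one chair and a,a in the other.
Chair I (amino axial, iodo axial): E = 2.05 kcal/mol.
Chair II (amino equatorial, iodo equatorial): E = 0.00 kcal/mol.
Chair II is the more stable (lower-energy) conformer, and in that chair the amino group is equatorial.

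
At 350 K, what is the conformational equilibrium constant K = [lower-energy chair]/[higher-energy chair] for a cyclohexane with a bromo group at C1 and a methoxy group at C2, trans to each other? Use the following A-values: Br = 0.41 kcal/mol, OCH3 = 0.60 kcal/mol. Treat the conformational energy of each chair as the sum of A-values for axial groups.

C1 and C2 have opposite parity, so for the trans isomer the two substituents are e,e in one chair and a,a in the other.
Chair I (bromo axial, methoxy axial): E = 1.01 kcal/mol; chair II (bromo equatorial, methoxy equatorial): E = 0.00 kcal/mol.
ΔG = 1.01 kcal/mol between the two chairs.
K = exp(ΔG/RT) with R = 1.987×10⁻³ kcal mol⁻¹ K⁻¹ and T = 350 K gives K ≈ 4.27.

K ≈ 4.27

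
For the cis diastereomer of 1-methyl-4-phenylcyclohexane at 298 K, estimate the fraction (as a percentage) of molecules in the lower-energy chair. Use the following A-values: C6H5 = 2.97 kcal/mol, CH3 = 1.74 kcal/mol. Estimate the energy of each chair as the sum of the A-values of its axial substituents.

C1 and C4 have opposite parity, so for the cis isomer the two substituents are one axial and one equatorial in each chair.
Chair I (phenyl axial, methyl equatorial): E = 2.97 kcal/mol; chair II (phenyl equatorial, methyl axial): E = 1.74 kcal/mol.
ΔG = 1.23 kcal/mol between the two chairs.
K = exp(ΔG/RT) with R = 1.987×10⁻³ kcal mol⁻¹ K⁻¹ and T = 298 K gives K ≈ 7.98.
Fraction in the lower-energy chair = K/(K+1) = 88.9%.

88.9%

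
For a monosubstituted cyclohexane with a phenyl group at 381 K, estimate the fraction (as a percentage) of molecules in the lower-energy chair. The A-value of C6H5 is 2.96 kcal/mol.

One chair has the phenyl group axial (E = 2.96 kcal/mol) and the other has it equatorial (E = 0).
ΔG = 2.96 kcal/mol between the two chairs.
K = exp(ΔG/RT) with R = 1.987×10⁻³ kcal mol⁻¹ K⁻¹ and T = 381 K gives K ≈ 49.9.
Fraction in the lower-energy chair = K/(K+1) = 98.0%.

98.0%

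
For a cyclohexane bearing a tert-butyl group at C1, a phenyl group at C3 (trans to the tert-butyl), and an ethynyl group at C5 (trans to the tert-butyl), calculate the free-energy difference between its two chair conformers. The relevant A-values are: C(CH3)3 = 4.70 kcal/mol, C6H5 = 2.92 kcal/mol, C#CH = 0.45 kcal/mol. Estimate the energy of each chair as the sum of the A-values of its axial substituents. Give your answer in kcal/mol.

1.33 kcal/mol

Chair I (tert-butyl axial, phenyl equatorial, ethynyl equatorial): E = 4.70 kcal/mol.
Chair II (tert-butyl equatorial, phenyl axial, ethynyl axial): E = 3.37 kcal/mol.
ΔE = 4.70 − 3.37 = 1.33 kcal/mol; chair II is more stable.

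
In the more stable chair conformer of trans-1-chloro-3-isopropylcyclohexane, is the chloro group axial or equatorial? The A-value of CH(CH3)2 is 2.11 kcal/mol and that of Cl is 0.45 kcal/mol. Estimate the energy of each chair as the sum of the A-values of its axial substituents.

C1 and C3 have the same parity, so for the trans isomer the two substituents are one axial and one equatorial in each chair.
Chair I (isopropyl axial, chloro equatorial): E = 2.11 kcal/mol.
Chair II (isopropyl equatorial, chloro axial): E = 0.45 kcal/mol.
Chair II is the more stable (lower-energy) conformer, and in that chair the chloro group is axial.

axial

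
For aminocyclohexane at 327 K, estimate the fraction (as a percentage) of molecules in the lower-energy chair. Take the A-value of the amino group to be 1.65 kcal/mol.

One chair has the amino group axial (E = 1.65 kcal/mol) and the other has it equatorial (E = 0).
ΔG = 1.65 kcal/mol between the two chairs.
K = exp(ΔG/RT) with R = 1.987×10⁻³ kcal mol⁻¹ K⁻¹ and T = 327 K gives K ≈ 12.7.
Fraction in the lower-energy chair = K/(K+1) = 92.7%.

92.7%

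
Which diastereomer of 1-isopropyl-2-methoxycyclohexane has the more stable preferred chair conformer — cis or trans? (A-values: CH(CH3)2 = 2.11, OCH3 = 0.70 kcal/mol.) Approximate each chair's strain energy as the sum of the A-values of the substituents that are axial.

At 1,2 positions (parity opposite): cis → (a,e or e,a); trans → (e,e or a,a).
Best chair for cis: E = 0.70 kcal/mol; best chair for trans: E = 0.00 kcal/mol.
The trans isomer is lower by 0.70 kcal/mol.

trans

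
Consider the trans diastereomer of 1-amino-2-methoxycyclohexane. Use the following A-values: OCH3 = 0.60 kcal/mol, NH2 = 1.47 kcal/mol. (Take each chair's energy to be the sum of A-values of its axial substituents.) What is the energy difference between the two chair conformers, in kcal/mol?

C1 and C2 have opposite parity, so for the trans isomer the two substituents are e,e in one chair and a,a in the other.
Chair I (methoxy axial, amino axial): E = 2.07 kcal/mol.
Chair II (methoxy equatorial, amino equatorial): E = 0.00 kcal/mol.
ΔE = 2.07 − 0.00 = 2.07 kcal/mol; chair II is more stable.

2.07 kcal/mol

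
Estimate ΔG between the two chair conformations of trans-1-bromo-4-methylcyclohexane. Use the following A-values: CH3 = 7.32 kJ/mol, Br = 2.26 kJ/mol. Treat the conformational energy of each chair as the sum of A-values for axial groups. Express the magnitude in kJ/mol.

9.58 kJ/mol

C1 and C4 have opposite parity, so for the trans isomer the two substituents are e,e in one chair and a,a in the other.
Chair I (methyl axial, bromo axial): E = 9.58 kJ/mol.
Chair II (methyl equatorial, bromo equatorial): E = 0.00 kJ/mol.
ΔE = 9.58 − 0.00 = 9.58 kJ/mol; chair II is more stable.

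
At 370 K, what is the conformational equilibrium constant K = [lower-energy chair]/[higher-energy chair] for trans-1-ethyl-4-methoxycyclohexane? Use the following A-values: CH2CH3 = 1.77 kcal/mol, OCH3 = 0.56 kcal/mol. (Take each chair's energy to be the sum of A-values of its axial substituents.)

C1 and C4 have opposite parity, so for the trans isomer the two substituents are e,e in one chair and a,a in the other.
Chair I (ethyl axial, methoxy axial): E = 2.33 kcal/mol; chair II (ethyl equatorial, methoxy equatorial): E = 0.00 kcal/mol.
ΔG = 2.33 kcal/mol between the two chairs.
K = exp(ΔG/RT) with R = 1.987×10⁻³ kcal mol⁻¹ K⁻¹ and T = 370 K gives K ≈ 23.8.

K ≈ 23.8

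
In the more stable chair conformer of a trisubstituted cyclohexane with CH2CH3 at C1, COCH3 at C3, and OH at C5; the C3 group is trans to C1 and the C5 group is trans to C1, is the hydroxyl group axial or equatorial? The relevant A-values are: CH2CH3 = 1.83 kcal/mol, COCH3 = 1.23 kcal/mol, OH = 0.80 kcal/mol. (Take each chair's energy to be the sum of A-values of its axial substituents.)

equatorial

Chair I (ethyl axial, acetyl equatorial, hydroxyl equatorial): E = 1.83 kcal/mol.
Chair II (ethyl equatorial, acetyl axial, hydroxyl axial): E = 2.03 kcal/mol.
Chair I is the more stable (lower-energy) conformer, and in that chair the hydroxyl group is equatorial.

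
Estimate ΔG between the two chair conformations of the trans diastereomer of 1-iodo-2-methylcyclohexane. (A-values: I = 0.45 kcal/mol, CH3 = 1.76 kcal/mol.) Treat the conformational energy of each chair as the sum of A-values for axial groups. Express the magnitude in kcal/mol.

2.21 kcal/mol

C1 and C2 have opposite parity, so for the trans isomer the two substituents are e,e in one chair and a,a in the other.
Chair I (iodo axial, methyl axial): E = 2.21 kcal/mol.
Chair II (iodo equatorial, methyl equatorial): E = 0.00 kcal/mol.
ΔE = 2.21 − 0.00 = 2.21 kcal/mol; chair II is more stable.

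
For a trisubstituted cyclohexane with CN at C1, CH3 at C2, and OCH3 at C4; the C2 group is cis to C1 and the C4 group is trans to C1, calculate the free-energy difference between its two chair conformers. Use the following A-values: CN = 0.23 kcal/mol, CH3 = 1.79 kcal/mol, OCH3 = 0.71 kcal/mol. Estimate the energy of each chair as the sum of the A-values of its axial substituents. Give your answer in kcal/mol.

Chair I (cyano axial, methyl equatorial, methoxy axial): E = 0.94 kcal/mol.
Chair II (cyano equatorial, methyl axial, methoxy equatorial): E = 1.79 kcal/mol.
ΔE = 1.79 − 0.94 = 0.85 kcal/mol; chair I is more stable.

0.85 kcal/mol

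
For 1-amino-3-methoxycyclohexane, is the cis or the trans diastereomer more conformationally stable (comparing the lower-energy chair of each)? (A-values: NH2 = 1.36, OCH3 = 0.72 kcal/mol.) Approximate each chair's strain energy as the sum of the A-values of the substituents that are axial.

At 1,3 positions (parity same): cis → (e,e or a,a); trans → (a,e or e,a).
Best chair for cis: E = 0.00 kcal/mol; best chair for trans: E = 0.72 kcal/mol.
The cis isomer is lower by 0.72 kcal/mol.

cis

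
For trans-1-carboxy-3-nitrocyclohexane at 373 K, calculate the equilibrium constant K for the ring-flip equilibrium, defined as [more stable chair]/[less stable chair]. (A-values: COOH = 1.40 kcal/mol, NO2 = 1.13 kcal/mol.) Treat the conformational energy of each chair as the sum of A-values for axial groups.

K ≈ 1.44

C1 and C3 have the same parity, so for the trans isomer the two substituents are one axial and one equatorial in each chair.
Chair I (carboxyl axial, nitro equatorial): E = 1.40 kcal/mol; chair II (carboxyl equatorial, nitro axial): E = 1.13 kcal/mol.
ΔG = 0.27 kcal/mol between the two chairs.
K = exp(ΔG/RT) with R = 1.987×10⁻³ kcal mol⁻¹ K⁻¹ and T = 373 K gives K ≈ 1.44.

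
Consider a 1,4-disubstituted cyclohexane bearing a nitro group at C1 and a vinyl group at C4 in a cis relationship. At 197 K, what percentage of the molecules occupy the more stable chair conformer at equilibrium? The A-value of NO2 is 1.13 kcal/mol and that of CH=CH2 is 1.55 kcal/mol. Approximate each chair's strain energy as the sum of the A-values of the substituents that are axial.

C1 and C4 have opposite parity, so for the cis isomer the two substituents are one axial and one equatorial in each chair.
Chair I (nitro axial, vinyl equatorial): E = 1.13 kcal/mol; chair II (nitro equatorial, vinyl axial): E = 1.55 kcal/mol.
ΔG = 0.42 kcal/mol between the two chairs.
K = exp(ΔG/RT) with R = 1.987×10⁻³ kcal mol⁻¹ K⁻¹ and T = 197 K gives K ≈ 2.92.
Fraction in the lower-energy chair = K/(K+1) = 74.5%.

74.5%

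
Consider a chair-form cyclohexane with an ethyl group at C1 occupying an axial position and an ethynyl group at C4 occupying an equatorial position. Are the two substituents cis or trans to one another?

cis

C1 and C4 have opposite parity, so their axial bonds point in opposite directions.
With opposite-parity carbons, two substituents on the same face are one axial and one equatorial; opposite faces give both axial or both equatorial.
Here the groups are axial/equatorial → same face → cis.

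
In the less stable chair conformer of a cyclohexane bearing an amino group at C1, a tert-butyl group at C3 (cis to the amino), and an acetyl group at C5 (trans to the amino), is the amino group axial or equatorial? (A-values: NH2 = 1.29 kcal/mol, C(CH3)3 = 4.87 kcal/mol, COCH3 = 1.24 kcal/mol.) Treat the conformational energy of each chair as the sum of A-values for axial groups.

Chair I (amino axial, tert-butyl axial, acetyl equatorial): E = 6.16 kcal/mol.
Chair II (amino equatorial, tert-butyl equatorial, acetyl axial): E = 1.24 kcal/mol.
Chair I is the less stable (higher-energy) conformer, and in that chair the amino group is axial.

axial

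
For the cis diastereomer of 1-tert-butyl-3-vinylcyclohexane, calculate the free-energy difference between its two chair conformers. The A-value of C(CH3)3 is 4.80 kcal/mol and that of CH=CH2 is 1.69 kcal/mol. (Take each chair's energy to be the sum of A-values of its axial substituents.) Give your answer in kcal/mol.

6.49 kcal/mol

C1 and C3 have the same parity, so for the cis isomer the two substituents are e,e in one chair and a,a in the other.
Chair I (tert-butyl axial, vinyl axial): E = 6.49 kcal/mol.
Chair II (tert-butyl equatorial, vinyl equatorial): E = 0.00 kcal/mol.
ΔE = 6.49 − 0.00 = 6.49 kcal/mol; chair II is more stable.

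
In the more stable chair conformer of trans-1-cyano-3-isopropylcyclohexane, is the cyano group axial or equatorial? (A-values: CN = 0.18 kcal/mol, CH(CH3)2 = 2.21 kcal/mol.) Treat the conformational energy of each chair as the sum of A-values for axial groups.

C1 and C3 have the same parity, so for the trans isomer the two substituents are one axial and one equatorial in each chair.
Chair I (cyano axial, isopropyl equatorial): E = 0.18 kcal/mol.
Chair II (cyano equatorial, isopropyl axial): E = 2.21 kcal/mol.
Chair I is the more stable (lower-energy) conformer, and in that chair the cyano group is axial.

axial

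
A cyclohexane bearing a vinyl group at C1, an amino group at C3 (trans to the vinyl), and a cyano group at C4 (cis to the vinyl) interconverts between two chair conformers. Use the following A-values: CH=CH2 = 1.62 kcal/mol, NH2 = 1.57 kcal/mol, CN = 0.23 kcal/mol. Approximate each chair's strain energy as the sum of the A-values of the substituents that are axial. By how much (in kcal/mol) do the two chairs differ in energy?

Chair I (vinyl axial, amino equatorial, cyano equatorial): E = 1.62 kcal/mol.
Chair II (vinyl equatorial, amino axial, cyano axial): E = 1.80 kcal/mol.
ΔE = 1.80 − 1.62 = 0.18 kcal/mol; chair I is more stable.

0.18 kcal/mol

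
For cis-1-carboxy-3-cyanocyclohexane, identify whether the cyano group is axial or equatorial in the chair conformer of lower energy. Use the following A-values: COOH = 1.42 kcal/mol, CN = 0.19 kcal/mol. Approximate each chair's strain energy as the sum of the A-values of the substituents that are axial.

C1 and C3 have the same parity, so for the cis isomer the two substituents are e,e in one chair and a,a in the other.
Chair I (carboxyl axial, cyano axial): E = 1.61 kcal/mol.
Chair II (carboxyl equatorial, cyano equatorial): E = 0.00 kcal/mol.
Chair II is the more stable (lower-energy) conformer, and in that chair the cyano group is equatorial.

equatorial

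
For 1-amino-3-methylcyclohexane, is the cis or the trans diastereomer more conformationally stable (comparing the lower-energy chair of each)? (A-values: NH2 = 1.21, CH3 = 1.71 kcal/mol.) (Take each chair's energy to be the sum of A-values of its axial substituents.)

At 1,3 positions (parity same): cis → (e,e or a,a); trans → (a,e or e,a).
Best chair for cis: E = 0.00 kcal/mol; best chair for trans: E = 1.21 kcal/mol.
The cis isomer is lower by 1.21 kcal/mol.

cis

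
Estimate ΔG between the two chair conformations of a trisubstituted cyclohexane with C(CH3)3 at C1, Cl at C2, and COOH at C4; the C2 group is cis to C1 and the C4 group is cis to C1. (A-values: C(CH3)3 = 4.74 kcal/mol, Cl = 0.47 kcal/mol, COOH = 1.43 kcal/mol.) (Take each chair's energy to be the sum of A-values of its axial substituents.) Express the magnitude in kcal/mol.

2.84 kcal/mol

Chair I (tert-butyl axial, chloro equatorial, carboxyl equatorial): E = 4.74 kcal/mol.
Chair II (tert-butyl equatorial, chloro axial, carboxyl axial): E = 1.90 kcal/mol.
ΔE = 4.74 − 1.90 = 2.84 kcal/mol; chair II is more stable.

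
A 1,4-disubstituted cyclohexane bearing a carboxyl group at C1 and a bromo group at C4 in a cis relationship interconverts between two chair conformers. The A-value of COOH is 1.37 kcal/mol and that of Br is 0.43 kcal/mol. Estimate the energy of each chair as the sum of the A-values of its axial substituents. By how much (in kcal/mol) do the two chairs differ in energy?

C1 and C4 have opposite parity, so for the cis isomer the two substituents are one axial and one equatorial in each chair.
Chair I (carboxyl axial, bromo equatorial): E = 1.37 kcal/mol.
Chair II (carboxyl equatorial, bromo axial): E = 0.43 kcal/mol.
ΔE = 1.37 − 0.43 = 0.94 kcal/mol; chair II is more stable.

0.94 kcal/mol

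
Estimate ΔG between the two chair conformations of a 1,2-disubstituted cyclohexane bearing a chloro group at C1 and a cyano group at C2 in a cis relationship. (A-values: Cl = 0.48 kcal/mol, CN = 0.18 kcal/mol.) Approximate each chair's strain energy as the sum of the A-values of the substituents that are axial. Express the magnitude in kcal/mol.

C1 and C2 have opposite parity, so for the cis isomer the two substituents are one axial and one equatorial in each chair.
Chair I (chloro axial, cyano equatorial): E = 0.48 kcal/mol.
Chair II (chloro equatorial, cyano axial): E = 0.18 kcal/mol.
ΔE = 0.48 − 0.18 = 0.30 kcal/mol; chair II is more stable.

0.30 kcal/mol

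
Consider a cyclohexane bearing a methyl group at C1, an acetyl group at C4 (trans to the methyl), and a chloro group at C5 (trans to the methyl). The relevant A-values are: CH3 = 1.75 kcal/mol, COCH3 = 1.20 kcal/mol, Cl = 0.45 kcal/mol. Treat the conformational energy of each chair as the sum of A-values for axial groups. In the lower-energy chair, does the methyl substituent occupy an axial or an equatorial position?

equatorial

Chair I (methyl axial, acetyl axial, chloro equatorial): E = 2.95 kcal/mol.
Chair II (methyl equatorial, acetyl equatorial, chloro axial): E = 0.45 kcal/mol.
Chair II is the more stable (lower-energy) conformer, and in that chair the methyl group is equatorial.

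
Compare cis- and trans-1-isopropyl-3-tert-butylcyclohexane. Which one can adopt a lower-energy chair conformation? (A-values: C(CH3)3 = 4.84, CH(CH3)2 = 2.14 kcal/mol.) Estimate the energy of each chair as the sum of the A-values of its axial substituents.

cis

At 1,3 positions (parity same): cis → (e,e or a,a); trans → (a,e or e,a).
Best chair for cis: E = 0.00 kcal/mol; best chair for trans: E = 2.14 kcal/mol.
The cis isomer is lower by 2.14 kcal/mol.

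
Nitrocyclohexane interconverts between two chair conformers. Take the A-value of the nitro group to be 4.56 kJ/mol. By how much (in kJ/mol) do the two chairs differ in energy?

A monosubstituted cyclohexane has one chair with the nitro group axial (E = A = 4.56 kJ/mol) and one with it equatorial (E = 0).
ΔE = 4.56 − 0 = 4.56 kJ/mol.

4.56 kJ/mol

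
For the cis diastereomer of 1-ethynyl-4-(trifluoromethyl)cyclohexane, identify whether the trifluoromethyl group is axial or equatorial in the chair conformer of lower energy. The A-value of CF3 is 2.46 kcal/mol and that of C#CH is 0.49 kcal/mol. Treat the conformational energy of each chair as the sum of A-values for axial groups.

equatorial

C1 and C4 have opposite parity, so for the cis isomer the two substituents are one axial and one equatorial in each chair.
Chair I (trifluoromethyl axial, ethynyl equatorial): E = 2.46 kcal/mol.
Chair II (trifluoromethyl equatorial, ethynyl axial): E = 0.49 kcal/mol.
Chair II is the more stable (lower-energy) conformer, and in that chair the trifluoromethyl group is equatorial.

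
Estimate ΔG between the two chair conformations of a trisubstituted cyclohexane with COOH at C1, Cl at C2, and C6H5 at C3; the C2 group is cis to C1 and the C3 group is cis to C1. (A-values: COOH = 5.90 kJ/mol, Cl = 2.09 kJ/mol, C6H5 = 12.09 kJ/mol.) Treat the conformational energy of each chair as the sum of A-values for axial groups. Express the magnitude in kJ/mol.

15.90 kJ/mol

Chair I (carboxyl axial, chloro equatorial, phenyl axial): E = 17.99 kJ/mol.
Chair II (carboxyl equatorial, chloro axial, phenyl equatorial): E = 2.09 kJ/mol.
ΔE = 17.99 − 2.09 = 15.90 kJ/mol; chair II is more stable.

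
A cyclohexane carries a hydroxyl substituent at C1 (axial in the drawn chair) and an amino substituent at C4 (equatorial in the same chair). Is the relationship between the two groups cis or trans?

C1 and C4 have opposite parity, so their axial bonds point in opposite directions.
With opposite-parity carbons, two substituents on the same face are one axial and one equatorial; opposite faces give both axial or both equatorial.
Here the groups are axial/equatorial → same face → cis.

cis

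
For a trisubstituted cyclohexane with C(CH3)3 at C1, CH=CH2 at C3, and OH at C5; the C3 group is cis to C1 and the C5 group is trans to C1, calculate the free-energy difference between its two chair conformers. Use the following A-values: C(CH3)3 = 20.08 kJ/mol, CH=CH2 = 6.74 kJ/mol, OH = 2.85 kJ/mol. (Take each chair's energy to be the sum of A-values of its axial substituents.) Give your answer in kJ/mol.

23.97 kJ/mol

Chair I (tert-butyl axial, vinyl axial, hydroxyl equatorial): E = 26.82 kJ/mol.
Chair II (tert-butyl equatorial, vinyl equatorial, hydroxyl axial): E = 2.85 kJ/mol.
ΔE = 26.82 − 2.85 = 23.97 kJ/mol; chair II is more stable.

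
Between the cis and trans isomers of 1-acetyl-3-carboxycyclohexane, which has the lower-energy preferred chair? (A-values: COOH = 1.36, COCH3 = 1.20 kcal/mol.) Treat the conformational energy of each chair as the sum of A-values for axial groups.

cis

At 1,3 positions (parity same): cis → (e,e or a,a); trans → (a,e or e,a).
Best chair for cis: E = 0.00 kcal/mol; best chair for trans: E = 1.20 kcal/mol.
The cis isomer is lower by 1.20 kcal/mol.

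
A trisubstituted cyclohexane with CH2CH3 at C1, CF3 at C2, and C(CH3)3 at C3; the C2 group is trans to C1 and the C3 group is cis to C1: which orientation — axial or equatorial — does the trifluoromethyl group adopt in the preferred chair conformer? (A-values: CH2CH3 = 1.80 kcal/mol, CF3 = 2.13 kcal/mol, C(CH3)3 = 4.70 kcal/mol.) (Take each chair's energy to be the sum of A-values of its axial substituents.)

equatorial

Chair I (ethyl axial, trifluoromethyl axial, tert-butyl axial): E = 8.63 kcal/mol.
Chair II (ethyl equatorial, trifluoromethyl equatorial, tert-butyl equatorial): E = 0.00 kcal/mol.
Chair II is the more stable (lower-energy) conformer, and in that chair the trifluoromethyl group is equatorial.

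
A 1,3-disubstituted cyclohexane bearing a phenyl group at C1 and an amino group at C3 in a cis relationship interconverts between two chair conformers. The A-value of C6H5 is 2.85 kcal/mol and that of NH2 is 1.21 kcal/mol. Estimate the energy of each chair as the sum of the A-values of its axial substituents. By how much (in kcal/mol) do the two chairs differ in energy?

C1 and C3 have the same parity, so for the cis isomer the two substituents are e,e in one chair and a,a in the other.
Chair I (phenyl axial, amino axial): E = 4.06 kcal/mol.
Chair II (phenyl equatorial, amino equatorial): E = 0.00 kcal/mol.
ΔE = 4.06 − 0.00 = 4.06 kcal/mol; chair II is more stable.

4.06 kcal/mol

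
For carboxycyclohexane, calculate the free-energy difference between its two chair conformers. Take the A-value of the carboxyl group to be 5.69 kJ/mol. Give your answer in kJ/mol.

A monosubstituted cyclohexane has one chair with the carboxyl group axial (E = A = 5.69 kJ/mol) and one with it equatorial (E = 0).
ΔE = 5.69 − 0 = 5.69 kJ/mol.

5.69 kJ/mol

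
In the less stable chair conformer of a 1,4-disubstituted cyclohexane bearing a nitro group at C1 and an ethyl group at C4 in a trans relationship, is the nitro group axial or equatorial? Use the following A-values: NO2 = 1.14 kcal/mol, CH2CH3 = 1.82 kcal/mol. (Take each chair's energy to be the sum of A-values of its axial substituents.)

axial

C1 and C4 have opposite parity, so for the trans isomer the two substituents are e,e in one chair and a,a in the other.
Chair I (nitro axial, ethyl axial): E = 2.96 kcal/mol.
Chair II (nitro equatorial, ethyl equatorial): E = 0.00 kcal/mol.
Chair I is the less stable (higher-energy) conformer, and in that chair the nitro group is axial.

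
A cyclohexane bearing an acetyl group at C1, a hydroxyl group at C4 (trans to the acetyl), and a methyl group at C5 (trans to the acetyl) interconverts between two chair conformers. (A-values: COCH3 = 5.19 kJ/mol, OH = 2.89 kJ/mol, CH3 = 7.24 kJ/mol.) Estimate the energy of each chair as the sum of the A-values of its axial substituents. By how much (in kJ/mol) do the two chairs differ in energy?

Chair I (acetyl axial, hydroxyl axial, methyl equatorial): E = 8.08 kJ/mol.
Chair II (acetyl equatorial, hydroxyl equatorial, methyl axial): E = 7.24 kJ/mol.
ΔE = 8.08 − 7.24 = 0.84 kJ/mol; chair II is more stable.

0.84 kJ/mol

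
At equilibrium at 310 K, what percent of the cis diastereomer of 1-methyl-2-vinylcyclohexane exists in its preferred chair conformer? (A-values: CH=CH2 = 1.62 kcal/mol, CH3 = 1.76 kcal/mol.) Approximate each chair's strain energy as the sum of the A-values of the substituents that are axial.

55.7%

C1 and C2 have opposite parity, so for the cis isomer the two substituents are one axial and one equatorial in each chair.
Chair I (vinyl axial, methyl equatorial): E = 1.62 kcal/mol; chair II (vinyl equatorial, methyl axial): E = 1.76 kcal/mol.
ΔG = 0.14 kcal/mol between the two chairs.
K = exp(ΔG/RT) with R = 1.987×10⁻³ kcal mol⁻¹ K⁻¹ and T = 310 K gives K ≈ 1.26.
Fraction in the lower-energy chair = K/(K+1) = 55.7%.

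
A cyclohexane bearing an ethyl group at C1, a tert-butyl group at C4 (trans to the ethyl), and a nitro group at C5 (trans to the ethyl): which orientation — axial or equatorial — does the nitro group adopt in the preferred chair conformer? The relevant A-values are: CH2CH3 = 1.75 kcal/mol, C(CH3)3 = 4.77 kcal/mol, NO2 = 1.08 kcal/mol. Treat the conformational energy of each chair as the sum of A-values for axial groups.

Chair I (ethyl axial, tert-butyl axial, nitro equatorial): E = 6.52 kcal/mol.
Chair II (ethyl equatorial, tert-butyl equatorial, nitro axial): E = 1.08 kcal/mol.
Chair II is the more stable (lower-energy) conformer, and in that chair the nitro group is axial.

axial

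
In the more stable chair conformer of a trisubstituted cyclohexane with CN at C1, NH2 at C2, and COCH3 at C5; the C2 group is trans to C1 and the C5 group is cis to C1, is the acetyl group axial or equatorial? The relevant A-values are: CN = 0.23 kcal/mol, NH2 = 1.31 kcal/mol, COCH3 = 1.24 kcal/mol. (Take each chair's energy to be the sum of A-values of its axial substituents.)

equatorial

Chair I (cyano axial, amino axial, acetyl axial): E = 2.78 kcal/mol.
Chair II (cyano equatorial, amino equatorial, acetyl equatorial): E = 0.00 kcal/mol.
Chair II is the more stable (lower-energy) conformer, and in that chair the acetyl group is equatorial.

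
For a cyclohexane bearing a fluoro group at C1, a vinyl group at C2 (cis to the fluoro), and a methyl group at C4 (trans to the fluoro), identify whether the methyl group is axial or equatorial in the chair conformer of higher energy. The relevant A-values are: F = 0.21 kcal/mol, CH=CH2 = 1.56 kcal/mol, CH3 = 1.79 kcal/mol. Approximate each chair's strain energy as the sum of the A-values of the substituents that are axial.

axial

Chair I (fluoro axial, vinyl equatorial, methyl axial): E = 2.00 kcal/mol.
Chair II (fluoro equatorial, vinyl axial, methyl equatorial): E = 1.56 kcal/mol.
Chair I is the less stable (higher-energy) conformer, and in that chair the methyl group is axial.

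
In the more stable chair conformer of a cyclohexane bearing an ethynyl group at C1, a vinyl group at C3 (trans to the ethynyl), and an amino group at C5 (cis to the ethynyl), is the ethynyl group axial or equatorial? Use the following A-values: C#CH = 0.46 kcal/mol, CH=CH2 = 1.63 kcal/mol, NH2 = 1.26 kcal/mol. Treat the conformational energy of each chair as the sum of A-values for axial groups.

Chair I (ethynyl axial, vinyl equatorial, amino axial): E = 1.72 kcal/mol.
Chair II (ethynyl equatorial, vinyl axial, amino equatorial): E = 1.63 kcal/mol.
Chair II is the more stable (lower-energy) conformer, and in that chair the ethynyl group is equatorial.

equatorial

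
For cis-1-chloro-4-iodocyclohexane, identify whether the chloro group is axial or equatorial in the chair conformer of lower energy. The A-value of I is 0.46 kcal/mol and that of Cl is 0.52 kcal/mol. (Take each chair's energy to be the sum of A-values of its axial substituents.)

equatorial

C1 and C4 have opposite parity, so for the cis isomer the two substituents are one axial and one equatorial in each chair.
Chair I (iodo axial, chloro equatorial): E = 0.46 kcal/mol.
Chair II (iodo equatorial, chloro axial): E = 0.52 kcal/mol.
Chair I is the more stable (lower-energy) conformer, and in that chair the chloro group is equatorial.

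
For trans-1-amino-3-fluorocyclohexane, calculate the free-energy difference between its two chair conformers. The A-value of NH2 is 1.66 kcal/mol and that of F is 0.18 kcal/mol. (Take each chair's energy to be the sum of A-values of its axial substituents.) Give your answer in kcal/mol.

1.48 kcal/mol

C1 and C3 have the same parity, so for the trans isomer the two substituents are one axial and one equatorial in each chair.
Chair I (amino axial, fluoro equatorial): E = 1.66 kcal/mol.
Chair II (amino equatorial, fluoro axial): E = 0.18 kcal/mol.
ΔE = 1.66 − 0.18 = 1.48 kcal/mol; chair II is more stable.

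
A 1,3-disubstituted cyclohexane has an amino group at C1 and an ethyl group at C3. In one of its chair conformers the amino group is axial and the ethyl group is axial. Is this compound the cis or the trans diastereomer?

C1 and C3 have the same parity, so their axial bonds point in the same direction.
With same-parity carbons, two substituents on the same face are both axial or both equatorial; opposite faces give one of each.
Here the groups are axial/axial → same face → cis.

cis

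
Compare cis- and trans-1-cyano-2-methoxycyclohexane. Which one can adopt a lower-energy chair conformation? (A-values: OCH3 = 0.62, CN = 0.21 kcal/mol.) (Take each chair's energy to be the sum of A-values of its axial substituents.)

At 1,2 positions (parity opposite): cis → (a,e or e,a); trans → (e,e or a,a).
Best chair for cis: E = 0.21 kcal/mol; best chair for trans: E = 0.00 kcal/mol.
The trans isomer is lower by 0.21 kcal/mol.

trans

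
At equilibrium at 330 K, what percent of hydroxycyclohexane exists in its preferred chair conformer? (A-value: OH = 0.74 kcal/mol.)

One chair has the hydroxyl group axial (E = 0.74 kcal/mol) and the other has it equatorial (E = 0).
ΔG = 0.74 kcal/mol between the two chairs.
K = exp(ΔG/RT) with R = 1.987×10⁻³ kcal mol⁻¹ K⁻¹ and T = 330 K gives K ≈ 3.09.
Fraction in the lower-energy chair = K/(K+1) = 75.6%.

75.6%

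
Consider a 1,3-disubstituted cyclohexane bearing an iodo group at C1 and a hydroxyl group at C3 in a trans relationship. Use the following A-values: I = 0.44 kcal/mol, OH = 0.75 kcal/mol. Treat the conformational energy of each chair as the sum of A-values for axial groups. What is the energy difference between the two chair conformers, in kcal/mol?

C1 and C3 have the same parity, so for the trans isomer the two substituents are one axial and one equatorial in each chair.
Chair I (iodo axial, hydroxyl equatorial): E = 0.44 kcal/mol.
Chair II (iodo equatorial, hydroxyl axial): E = 0.75 kcal/mol.
ΔE = 0.75 − 0.44 = 0.31 kcal/mol; chair I is more stable.

0.31 kcal/mol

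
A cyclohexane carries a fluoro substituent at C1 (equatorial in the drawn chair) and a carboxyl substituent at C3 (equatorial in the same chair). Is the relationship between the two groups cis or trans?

C1 and C3 have the same parity, so their axial bonds point in the same direction.
With same-parity carbons, two substituents on the same face are both axial or both equatorial; opposite faces give one of each.
Here the groups are equatorial/equatorial → same face → cis.

cis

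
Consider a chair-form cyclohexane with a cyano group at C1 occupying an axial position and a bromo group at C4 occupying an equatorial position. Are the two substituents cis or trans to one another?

C1 and C4 have opposite parity, so their axial bonds point in opposite directions.
With opposite-parity carbons, two substituents on the same face are one axial and one equatorial; opposite faces give both axial or both equatorial.
Here the groups are axial/equatorial → same face → cis.

cis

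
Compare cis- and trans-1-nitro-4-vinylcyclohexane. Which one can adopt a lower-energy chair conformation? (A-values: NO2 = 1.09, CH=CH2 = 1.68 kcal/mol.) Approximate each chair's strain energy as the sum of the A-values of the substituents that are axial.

trans

At 1,4 positions (parity opposite): cis → (a,e or e,a); trans → (e,e or a,a).
Best chair for cis: E = 1.09 kcal/mol; best chair for trans: E = 0.00 kcal/mol.
The trans isomer is lower by 1.09 kcal/mol.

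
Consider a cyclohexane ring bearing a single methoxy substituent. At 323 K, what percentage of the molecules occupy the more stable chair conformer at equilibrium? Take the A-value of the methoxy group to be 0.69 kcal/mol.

One chair has the methoxy group axial (E = 0.69 kcal/mol) and the other has it equatorial (E = 0).
ΔG = 0.69 kcal/mol between the two chairs.
K = exp(ΔG/RT) with R = 1.987×10⁻³ kcal mol⁻¹ K⁻¹ and T = 323 K gives K ≈ 2.93.
Fraction in the lower-energy chair = K/(K+1) = 74.6%.

74.6%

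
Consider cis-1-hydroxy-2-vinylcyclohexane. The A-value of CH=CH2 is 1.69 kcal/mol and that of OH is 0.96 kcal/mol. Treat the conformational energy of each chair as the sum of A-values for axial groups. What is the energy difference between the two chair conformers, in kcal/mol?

C1 and C2 have opposite parity, so for the cis isomer the two substituents are one axial and one equatorial in each chair.
Chair I (vinyl axial, hydroxyl equatorial): E = 1.69 kcal/mol.
Chair II (vinyl equatorial, hydroxyl axial): E = 0.96 kcal/mol.
ΔE = 1.69 − 0.96 = 0.73 kcal/mol; chair II is more stable.

0.73 kcal/mol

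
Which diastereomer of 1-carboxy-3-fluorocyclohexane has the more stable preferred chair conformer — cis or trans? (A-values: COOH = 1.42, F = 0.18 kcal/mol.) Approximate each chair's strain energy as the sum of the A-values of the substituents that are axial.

At 1,3 positions (parity same): cis → (e,e or a,a); trans → (a,e or e,a).
Best chair for cis: E = 0.00 kcal/mol; best chair for trans: E = 0.18 kcal/mol.
The cis isomer is lower by 0.18 kcal/mol.

cis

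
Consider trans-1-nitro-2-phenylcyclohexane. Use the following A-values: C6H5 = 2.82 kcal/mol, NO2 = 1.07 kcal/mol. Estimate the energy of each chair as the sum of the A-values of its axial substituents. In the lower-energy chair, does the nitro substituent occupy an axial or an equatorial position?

equatorial

C1 and C2 have opposite parity, so for the trans isomer the two substituents are e,e in one chair and a,a in the other.
Chair I (phenyl axial, nitro axial): E = 3.89 kcal/mol.
Chair II (phenyl equatorial, nitro equatorial): E = 0.00 kcal/mol.
Chair II is the more stable (lower-energy) conformer, and in that chair the nitro group is equatorial.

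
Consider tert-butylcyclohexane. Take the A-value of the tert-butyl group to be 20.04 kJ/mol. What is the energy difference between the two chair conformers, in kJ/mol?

A monosubstituted cyclohexane has one chair with the tert-butyl group axial (E = A = 20.04 kJ/mol) and one with it equatorial (E = 0).
ΔE = 20.04 − 0 = 20.04 kJ/mol.

20.04 kJ/mol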